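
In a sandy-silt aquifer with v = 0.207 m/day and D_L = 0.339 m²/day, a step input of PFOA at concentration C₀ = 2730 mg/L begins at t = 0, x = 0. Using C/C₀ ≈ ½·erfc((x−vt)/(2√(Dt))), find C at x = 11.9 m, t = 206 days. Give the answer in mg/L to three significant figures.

For a continuous step input, C/C₀ ≈ ½·erfc((x−vt)/(2√(Dt))).
vt = 0.207 × 206 = 42.642 m and 2√(Dt) = 2√(0.339 × 206) = 16.71 m.
Argument (x−vt)/(2√(Dt)) = (11.9 − 42.642)/16.71 = -1.840; ½·erfc(-1.840) = 0.9954.
C = 2730 × 0.9954 = 2720 mg/L.

2720 mg/L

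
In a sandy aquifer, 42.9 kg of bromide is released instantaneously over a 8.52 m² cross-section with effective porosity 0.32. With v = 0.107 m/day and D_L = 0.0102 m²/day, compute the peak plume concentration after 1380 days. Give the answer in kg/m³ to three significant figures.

1.18 kg/m³

The peak of an instantaneous 1D plume sits at x = vt; there the Gaussian factor is 1 and C_max = M/(n_e·A·√(4πDt)), where n_e·A is the pore area the mass is dissolved in.
√(4πDt) = √(4π × 0.0102 × 1380) = 13.30 m, so C_max = 42.9/(0.32 × 8.52 × 13.30) = 1.18 kg/m³.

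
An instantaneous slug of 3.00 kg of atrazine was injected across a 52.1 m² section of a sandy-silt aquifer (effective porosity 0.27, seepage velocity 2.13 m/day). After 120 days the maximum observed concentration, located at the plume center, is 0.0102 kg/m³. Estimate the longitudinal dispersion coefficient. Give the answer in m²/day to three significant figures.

At the plume center C_max = M/(n_e·A·√(4πDt)), so D = M²/(4πt·(n_e·A·C_max)²).
n_e·A·C_max = 0.27 × 52.1 × 0.0102 = 0.1435 kg/m.
D = 3.00²/(4π × 120 × 0.1435²) = 0.290 m²/day.

0.290 m²/day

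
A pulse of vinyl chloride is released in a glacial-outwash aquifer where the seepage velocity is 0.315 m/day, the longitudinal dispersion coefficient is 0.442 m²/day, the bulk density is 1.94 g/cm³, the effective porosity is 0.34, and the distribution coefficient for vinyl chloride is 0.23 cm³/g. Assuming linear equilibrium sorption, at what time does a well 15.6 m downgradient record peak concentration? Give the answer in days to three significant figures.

Retardation factor R = 1 + ρ_b·K_d/n = 1 + 1.94 × 0.23/0.34 = 2.312.
Sorption retards both mechanisms: v_R = v/R = 0.1362 m/day, D_R = D/R = 0.1912 m²/day.
Peak time from v_R²t² + 2D_R t − x² = 0: t = (√(D_R² + v_R²x²) − D_R)/v_R².
√(D_R² + v_R²x²) = √(0.1912² + 0.1362² × 15.6²) = 2.133; v_R² = 0.01855.
t = (2.133 − 0.1912)/0.01855 = 105 days.

105 days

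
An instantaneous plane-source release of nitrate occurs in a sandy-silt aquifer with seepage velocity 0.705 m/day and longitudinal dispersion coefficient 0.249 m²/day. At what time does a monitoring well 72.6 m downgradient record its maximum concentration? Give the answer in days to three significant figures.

102 days

For the 1D instantaneous-source solution, setting ∂C/∂t = 0 at fixed x gives v²t² + 2Dt − x² = 0, so t = (√(D² + v²x²) − D)/v².
√(D² + v²x²) = √(0.249² + 0.705² × 72.6²) = 51.18; v² = 0.497025.
t = (51.18 − 0.249)/0.497025 = 102 days (vs. the pure-advection estimate x/v = 103 d).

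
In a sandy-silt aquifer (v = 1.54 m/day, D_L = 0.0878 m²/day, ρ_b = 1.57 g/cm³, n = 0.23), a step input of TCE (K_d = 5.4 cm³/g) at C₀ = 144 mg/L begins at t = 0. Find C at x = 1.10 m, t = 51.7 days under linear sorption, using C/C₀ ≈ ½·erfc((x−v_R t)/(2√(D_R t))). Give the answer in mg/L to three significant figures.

141 mg/L

Retardation factor R = 1 + ρ_b·K_d/n = 1 + 1.57 × 5.4/0.23 = 37.86.
Sorption retards both mechanisms: v_R = v/R = 0.04068 m/day, D_R = D/R = 0.002319 m²/day.
v_R·t = 0.04068 × 51.7 = 2.103156 m; 2√(D_R t) = 0.6925 m; argument = (1.10 − 2.103156)/0.6925 = -1.449.
C = C₀ × ½·erfc(-1.449) = 144 × 0.9798 = 141 mg/L.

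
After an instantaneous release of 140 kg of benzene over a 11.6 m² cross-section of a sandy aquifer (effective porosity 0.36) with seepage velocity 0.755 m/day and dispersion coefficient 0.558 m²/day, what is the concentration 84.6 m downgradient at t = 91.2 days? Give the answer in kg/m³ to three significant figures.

0.392 kg/m³

For an instantaneous plane source, C(x,t) = M/(n_e·A·√(4πDt)) · exp(−(x−vt)²/(4Dt)), with n_e·A the pore (flow) area.
Plume center vt = 0.755 × 91.2 = 68.856 m, so the well at 84.6 m is 15.744 m downgradient of the peak.
√(4πDt) = 25.29 m, giving peak height M/(n_e·A·√(4πDt)) = 140/(0.36 × 11.6 × 25.29) = 1.326 kg/m³.
(x−vt)²/(4Dt) = (15.744)²/(4 × 0.558 × 91.2) = 1.218; exp(−1.218) = 0.2958.
C = 1.326 × 0.2958 = 0.392 kg/m³.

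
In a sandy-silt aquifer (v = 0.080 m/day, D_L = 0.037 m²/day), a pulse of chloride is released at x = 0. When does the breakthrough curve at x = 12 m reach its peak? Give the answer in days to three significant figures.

For the 1D instantaneous-source solution, setting ∂C/∂t = 0 at fixed x gives v²t² + 2Dt − x² = 0, so t = (√(D² + v²x²) − D)/v².
√(D² + v²x²) = √(0.037² + 0.080² × 12²) = 0.9607; v² = 0.0064.
t = (0.9607 − 0.037)/0.0064 = 144 days (vs. the pure-advection estimate x/v = 150 d).

144 days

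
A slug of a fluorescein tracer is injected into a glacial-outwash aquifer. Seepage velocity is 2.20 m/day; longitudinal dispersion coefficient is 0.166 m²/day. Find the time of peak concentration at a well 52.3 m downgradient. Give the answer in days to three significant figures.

For the 1D instantaneous-source solution, setting ∂C/∂t = 0 at fixed x gives v²t² + 2Dt − x² = 0, so t = (√(D² + v²x²) − D)/v².
√(D² + v²x²) = √(0.166² + 2.20² × 52.3²) = 115.1; v² = 4.84.
t = (115.1 − 0.166)/4.84 = 23.7 days (vs. the pure-advection estimate x/v = 23.8 d).

23.7 days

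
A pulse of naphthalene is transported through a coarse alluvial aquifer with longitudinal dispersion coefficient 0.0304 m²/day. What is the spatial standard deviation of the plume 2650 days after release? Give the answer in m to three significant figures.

12.7 m

Dispersive spreading gives a Gaussian with σ² = 2Dt; advection only shifts the center.
σ = √(2 × 0.0304 × 2650) = 12.7 m.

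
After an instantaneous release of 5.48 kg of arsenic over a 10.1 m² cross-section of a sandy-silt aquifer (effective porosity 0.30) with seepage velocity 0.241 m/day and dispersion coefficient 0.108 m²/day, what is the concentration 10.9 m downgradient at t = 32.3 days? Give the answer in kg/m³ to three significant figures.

0.136 kg/m³

For an instantaneous plane source, C(x,t) = M/(n_e·A·√(4πDt)) · exp(−(x−vt)²/(4Dt)), with n_e·A the pore (flow) area.
Plume center vt = 0.241 × 32.3 = 7.7843 m, so the well at 10.9 m is 3.1157 m downgradient of the peak.
√(4πDt) = 6.621 m, giving peak height M/(n_e·A·√(4πDt)) = 5.48/(0.30 × 10.1 × 6.621) = 0.2732 kg/m³.
(x−vt)²/(4Dt) = (3.1157)²/(4 × 0.108 × 32.3) = 0.6957; exp(−0.6957) = 0.4987.
C = 0.2732 × 0.4987 = 0.136 kg/m³.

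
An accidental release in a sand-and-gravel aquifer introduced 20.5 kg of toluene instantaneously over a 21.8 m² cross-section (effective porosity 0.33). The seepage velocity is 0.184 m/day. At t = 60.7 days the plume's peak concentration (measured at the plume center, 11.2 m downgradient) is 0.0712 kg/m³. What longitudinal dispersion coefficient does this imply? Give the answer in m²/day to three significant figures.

At the plume center C_max = M/(n_e·A·√(4πDt)), so D = M²/(4πt·(n_e·A·C_max)²).
n_e·A·C_max = 0.33 × 21.8 × 0.0712 = 0.5122 kg/m.
D = 20.5²/(4π × 60.7 × 0.5122²) = 2.10 m²/day.

2.10 m²/day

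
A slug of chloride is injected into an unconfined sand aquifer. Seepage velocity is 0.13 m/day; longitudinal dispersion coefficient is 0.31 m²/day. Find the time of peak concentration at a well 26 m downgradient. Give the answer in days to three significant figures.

For the 1D instantaneous-source solution, setting ∂C/∂t = 0 at fixed x gives v²t² + 2Dt − x² = 0, so t = (√(D² + v²x²) − D)/v².
√(D² + v²x²) = √(0.31² + 0.13² × 26²) = 3.394; v² = 0.0169.
t = (3.394 − 0.31)/0.0169 = 182 days (vs. the pure-advection estimate x/v = 200 d).

182 days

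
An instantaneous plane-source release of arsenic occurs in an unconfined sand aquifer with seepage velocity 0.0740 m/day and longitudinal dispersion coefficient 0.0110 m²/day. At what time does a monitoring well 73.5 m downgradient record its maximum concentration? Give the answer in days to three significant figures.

For the 1D instantaneous-source solution, setting ∂C/∂t = 0 at fixed x gives v²t² + 2Dt − x² = 0, so t = (√(D² + v²x²) − D)/v².
√(D² + v²x²) = √(0.0110² + 0.0740² × 73.5²) = 5.439; v² = 0.005476.
t = (5.439 − 0.0110)/0.005476 = 991 days (vs. the pure-advection estimate x/v = 993 d).

991 days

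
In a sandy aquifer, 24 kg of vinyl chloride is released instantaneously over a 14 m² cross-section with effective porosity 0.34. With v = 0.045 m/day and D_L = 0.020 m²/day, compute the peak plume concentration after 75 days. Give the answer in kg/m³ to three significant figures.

1.16 kg/m³

The peak of an instantaneous 1D plume sits at x = vt; there the Gaussian factor is 1 and C_max = M/(n_e·A·√(4πDt)), where n_e·A is the pore area the mass is dissolved in.
√(4πDt) = √(4π × 0.020 × 75) = 4.342 m, so C_max = 24/(0.34 × 14 × 4.342) = 1.16 kg/m³.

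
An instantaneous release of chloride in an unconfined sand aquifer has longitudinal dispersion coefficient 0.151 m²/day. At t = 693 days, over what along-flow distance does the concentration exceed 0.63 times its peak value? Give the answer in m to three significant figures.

The plume is Gaussian with σ = √(2Dt) = √(2 × 0.151 × 693) = 14.47 m.
C/C_peak = exp(−Δx²/(2σ²)) = 0.63 ⇒ Δx = σ·√(−2 ln 0.63) = 14.47 × 0.9613 = 13.91 m.
Width = 2Δx = 27.8 m.

27.8 m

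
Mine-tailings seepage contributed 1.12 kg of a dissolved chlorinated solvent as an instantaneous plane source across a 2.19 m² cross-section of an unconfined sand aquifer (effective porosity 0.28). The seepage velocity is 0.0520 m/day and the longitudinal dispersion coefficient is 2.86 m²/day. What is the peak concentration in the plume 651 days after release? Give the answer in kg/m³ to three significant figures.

0.0119 kg/m³

The peak of an instantaneous 1D plume sits at x = vt; there the Gaussian factor is 1 and C_max = M/(n_e·A·√(4πDt)), where n_e·A is the pore area the mass is dissolved in.
√(4πDt) = √(4π × 2.86 × 651) = 153.0 m, so C_max = 1.12/(0.28 × 2.19 × 153.0) = 0.0119 kg/m³.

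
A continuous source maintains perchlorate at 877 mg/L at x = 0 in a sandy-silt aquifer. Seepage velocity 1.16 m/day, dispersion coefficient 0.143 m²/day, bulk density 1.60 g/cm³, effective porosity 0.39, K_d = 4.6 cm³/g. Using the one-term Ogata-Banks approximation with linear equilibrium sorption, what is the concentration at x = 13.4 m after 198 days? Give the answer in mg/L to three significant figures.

121 mg/L

Retardation factor R = 1 + ρ_b·K_d/n = 1 + 1.60 × 4.6/0.39 = 19.87.
Sorption retards both mechanisms: v_R = v/R = 0.05838 m/day, D_R = D/R = 0.007197 m²/day.
v_R·t = 0.05838 × 198 = 11.55924 m; 2√(D_R t) = 2.387 m; argument = (13.4 − 11.55924)/2.387 = 0.7712.
C = C₀ × ½·erfc(0.7712) = 877 × 0.1377 = 121 mg/L.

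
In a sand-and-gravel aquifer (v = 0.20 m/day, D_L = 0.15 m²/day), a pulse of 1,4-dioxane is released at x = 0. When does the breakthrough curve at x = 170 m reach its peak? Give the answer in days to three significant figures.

846 days

For the 1D instantaneous-source solution, setting ∂C/∂t = 0 at fixed x gives v²t² + 2Dt − x² = 0, so t = (√(D² + v²x²) − D)/v².
√(D² + v²x²) = √(0.15² + 0.20² × 170²) = 34.00; v² = 0.04.
t = (34.00 − 0.15)/0.04 = 846 days (vs. the pure-advection estimate x/v = 850 d).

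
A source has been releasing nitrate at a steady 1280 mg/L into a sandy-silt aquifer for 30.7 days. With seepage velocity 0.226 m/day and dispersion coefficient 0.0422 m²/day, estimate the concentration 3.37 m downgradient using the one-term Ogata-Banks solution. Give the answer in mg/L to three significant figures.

For a continuous step input, C/C₀ ≈ ½·erfc((x−vt)/(2√(Dt))).
vt = 0.226 × 30.7 = 6.9382 m and 2√(Dt) = 2√(0.0422 × 30.7) = 2.276 m.
Argument (x−vt)/(2√(Dt)) = (3.37 − 6.9382)/2.276 = -1.568; ½·erfc(-1.568) = 0.9867.
C = 1280 × 0.9867 = 1260 mg/L.

1260 mg/L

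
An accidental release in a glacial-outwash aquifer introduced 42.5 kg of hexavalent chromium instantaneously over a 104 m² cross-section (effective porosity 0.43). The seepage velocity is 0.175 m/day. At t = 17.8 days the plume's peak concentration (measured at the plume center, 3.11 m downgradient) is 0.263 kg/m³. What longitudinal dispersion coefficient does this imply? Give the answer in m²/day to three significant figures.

At the plume center C_max = M/(n_e·A·√(4πDt)), so D = M²/(4πt·(n_e·A·C_max)²).
n_e·A·C_max = 0.43 × 104 × 0.263 = 11.76 kg/m.
D = 42.5²/(4π × 17.8 × 11.76²) = 0.0584 m²/day.

0.0584 m²/day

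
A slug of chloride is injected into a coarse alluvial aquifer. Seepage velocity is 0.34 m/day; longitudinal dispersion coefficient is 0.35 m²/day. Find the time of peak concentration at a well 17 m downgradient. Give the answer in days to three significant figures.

For the 1D instantaneous-source solution, setting ∂C/∂t = 0 at fixed x gives v²t² + 2Dt − x² = 0, so t = (√(D² + v²x²) − D)/v².
√(D² + v²x²) = √(0.35² + 0.34² × 17²) = 5.791; v² = 0.1156.
t = (5.791 − 0.35)/0.1156 = 47.1 days (vs. the pure-advection estimate x/v = 50.0 d).

47.1 days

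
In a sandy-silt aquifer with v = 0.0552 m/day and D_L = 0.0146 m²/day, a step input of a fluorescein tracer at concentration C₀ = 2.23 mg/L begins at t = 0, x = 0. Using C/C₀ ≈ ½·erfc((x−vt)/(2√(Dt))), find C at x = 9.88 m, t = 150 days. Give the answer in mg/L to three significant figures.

0.496 mg/L

For a continuous step input, C/C₀ ≈ ½·erfc((x−vt)/(2√(Dt))).
vt = 0.0552 × 150 = 8.28 m and 2√(Dt) = 2√(0.0146 × 150) = 2.960 m.
Argument (x−vt)/(2√(Dt)) = (9.88 − 8.28)/2.960 = 0.5405; ½·erfc(0.5405) = 0.2223.
C = 2.23 × 0.2223 = 0.496 mg/L.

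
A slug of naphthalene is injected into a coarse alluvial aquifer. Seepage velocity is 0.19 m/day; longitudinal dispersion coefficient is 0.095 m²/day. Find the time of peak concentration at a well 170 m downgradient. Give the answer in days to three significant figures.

892 days

For the 1D instantaneous-source solution, setting ∂C/∂t = 0 at fixed x gives v²t² + 2Dt − x² = 0, so t = (√(D² + v²x²) − D)/v².
√(D² + v²x²) = √(0.095² + 0.19² × 170²) = 32.30; v² = 0.0361.
t = (32.30 − 0.095)/0.0361 = 892 days (vs. the pure-advection estimate x/v = 895 d).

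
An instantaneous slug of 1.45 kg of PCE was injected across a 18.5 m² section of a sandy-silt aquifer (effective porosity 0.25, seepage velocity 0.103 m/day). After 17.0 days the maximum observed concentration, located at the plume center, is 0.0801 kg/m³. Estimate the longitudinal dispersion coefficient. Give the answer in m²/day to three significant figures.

At the plume center C_max = M/(n_e·A·√(4πDt)), so D = M²/(4πt·(n_e·A·C_max)²).
n_e·A·C_max = 0.25 × 18.5 × 0.0801 = 0.3705 kg/m.
D = 1.45²/(4π × 17.0 × 0.3705²) = 0.0717 m²/day.

0.0717 m²/day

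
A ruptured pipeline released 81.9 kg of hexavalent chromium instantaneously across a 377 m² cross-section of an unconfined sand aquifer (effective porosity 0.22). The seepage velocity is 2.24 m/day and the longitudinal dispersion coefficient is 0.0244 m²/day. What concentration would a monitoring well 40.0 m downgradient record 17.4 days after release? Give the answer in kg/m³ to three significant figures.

0.231 kg/m³

For an instantaneous plane source, C(x,t) = M/(n_e·A·√(4πDt)) · exp(−(x−vt)²/(4Dt)), with n_e·A the pore (flow) area.
Plume center vt = 2.24 × 17.4 = 38.976 m, so the well at 40.0 m is 1.024 m downgradient of the peak.
√(4πDt) = 2.310 m, giving peak height M/(n_e·A·√(4πDt)) = 81.9/(0.22 × 377 × 2.310) = 0.4275 kg/m³.
(x−vt)²/(4Dt) = (1.024)²/(4 × 0.0244 × 17.4) = 0.6174; exp(−0.6174) = 0.5393.
C = 0.4275 × 0.5393 = 0.231 kg/m³.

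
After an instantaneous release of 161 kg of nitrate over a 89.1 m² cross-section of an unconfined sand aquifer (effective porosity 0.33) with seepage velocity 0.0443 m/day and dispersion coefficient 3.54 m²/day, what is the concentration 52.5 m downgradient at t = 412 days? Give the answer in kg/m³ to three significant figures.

0.0331 kg/m³

For an instantaneous plane source, C(x,t) = M/(n_e·A·√(4πDt)) · exp(−(x−vt)²/(4Dt)), with n_e·A the pore (flow) area.
Plume center vt = 0.0443 × 412 = 18.2516 m, so the well at 52.5 m is 34.2484 m downgradient of the peak.
√(4πDt) = 135.4 m, giving peak height M/(n_e·A·√(4πDt)) = 161/(0.33 × 89.1 × 135.4) = 0.04044 kg/m³.
(x−vt)²/(4Dt) = (34.2484)²/(4 × 3.54 × 412) = 0.2011; exp(−0.2011) = 0.8178.
C = 0.04044 × 0.8178 = 0.0331 kg/m³.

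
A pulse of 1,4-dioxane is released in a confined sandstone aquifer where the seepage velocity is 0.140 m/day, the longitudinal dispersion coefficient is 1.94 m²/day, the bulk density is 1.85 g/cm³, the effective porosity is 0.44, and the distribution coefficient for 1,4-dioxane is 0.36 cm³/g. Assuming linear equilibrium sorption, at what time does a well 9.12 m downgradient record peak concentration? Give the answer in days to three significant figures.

Retardation factor R = 1 + ρ_b·K_d/n = 1 + 1.85 × 0.36/0.44 = 2.514.
Sorption retards both mechanisms: v_R = v/R = 0.05569 m/day, D_R = D/R = 0.7717 m²/day.
Peak time from v_R²t² + 2D_R t − x² = 0: t = (√(D_R² + v_R²x²) − D_R)/v_R².
√(D_R² + v_R²x²) = √(0.7717² + 0.05569² × 9.12²) = 0.9238; v_R² = 0.003101.
t = (0.9238 − 0.7717)/0.003101 = 49.0 days.

49.0 days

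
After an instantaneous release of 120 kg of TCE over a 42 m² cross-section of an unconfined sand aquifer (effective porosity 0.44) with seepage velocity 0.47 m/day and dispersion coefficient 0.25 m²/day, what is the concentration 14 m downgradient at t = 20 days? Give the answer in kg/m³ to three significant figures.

For an instantaneous plane source, C(x,t) = M/(n_e·A·√(4πDt)) · exp(−(x−vt)²/(4Dt)), with n_e·A the pore (flow) area.
Plume center vt = 0.47 × 20 = 9.4 m, so the well at 14 m is 4.6 m downgradient of the peak.
√(4πDt) = 7.927 m, giving peak height M/(n_e·A·√(4πDt)) = 120/(0.44 × 42 × 7.927) = 0.8192 kg/m³.
(x−vt)²/(4Dt) = (4.6)²/(4 × 0.25 × 20) = 1.058; exp(−1.058) = 0.3471.
C = 0.8192 × 0.3471 = 0.284 kg/m³.

0.284 kg/m³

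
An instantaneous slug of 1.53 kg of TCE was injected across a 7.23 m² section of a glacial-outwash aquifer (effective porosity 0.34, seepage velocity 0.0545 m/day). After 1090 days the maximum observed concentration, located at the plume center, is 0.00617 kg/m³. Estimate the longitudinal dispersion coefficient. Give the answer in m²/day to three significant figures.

0.743 m²/day

At the plume center C_max = M/(n_e·A·√(4πDt)), so D = M²/(4πt·(n_e·A·C_max)²).
n_e·A·C_max = 0.34 × 7.23 × 0.00617 = 0.01517 kg/m.
D = 1.53²/(4π × 1090 × 0.01517²) = 0.743 m²/day.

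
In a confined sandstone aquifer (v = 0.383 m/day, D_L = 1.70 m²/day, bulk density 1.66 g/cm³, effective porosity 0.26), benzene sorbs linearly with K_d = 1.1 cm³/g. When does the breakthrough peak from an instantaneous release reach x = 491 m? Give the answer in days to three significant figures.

10200 days

Retardation factor R = 1 + ρ_b·K_d/n = 1 + 1.66 × 1.1/0.26 = 8.023.
Sorption retards both mechanisms: v_R = v/R = 0.04774 m/day, D_R = D/R = 0.2119 m²/day.
Peak time from v_R²t² + 2D_R t − x² = 0: t = (√(D_R² + v_R²x²) − D_R)/v_R².
√(D_R² + v_R²x²) = √(0.2119² + 0.04774² × 491²) = 23.44; v_R² = 0.002279.
t = (23.44 − 0.2119)/0.002279 = 10200 days.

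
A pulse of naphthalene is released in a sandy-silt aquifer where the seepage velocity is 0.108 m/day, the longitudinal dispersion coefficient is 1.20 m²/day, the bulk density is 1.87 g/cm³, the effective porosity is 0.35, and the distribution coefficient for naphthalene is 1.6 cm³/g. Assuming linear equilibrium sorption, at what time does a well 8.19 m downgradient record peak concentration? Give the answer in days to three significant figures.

238 days

Retardation factor R = 1 + ρ_b·K_d/n = 1 + 1.87 × 1.6/0.35 = 9.549.
Sorption retards both mechanisms: v_R = v/R = 0.01131 m/day, D_R = D/R = 0.1257 m²/day.
Peak time from v_R²t² + 2D_R t − x² = 0: t = (√(D_R² + v_R²x²) − D_R)/v_R².
√(D_R² + v_R²x²) = √(0.1257² + 0.01131² × 8.19²) = 0.1561; v_R² = 0.0001279.
t = (0.1561 − 0.1257)/0.0001279 = 238 days.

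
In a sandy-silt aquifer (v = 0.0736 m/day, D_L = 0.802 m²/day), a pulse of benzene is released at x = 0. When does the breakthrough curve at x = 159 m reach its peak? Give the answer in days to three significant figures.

For the 1D instantaneous-source solution, setting ∂C/∂t = 0 at fixed x gives v²t² + 2Dt − x² = 0, so t = (√(D² + v²x²) − D)/v².
√(D² + v²x²) = √(0.802² + 0.0736² × 159²) = 11.73; v² = 0.00541696.
t = (11.73 − 0.802)/0.00541696 = 2020 days (vs. the pure-advection estimate x/v = 2160 d).

2020 days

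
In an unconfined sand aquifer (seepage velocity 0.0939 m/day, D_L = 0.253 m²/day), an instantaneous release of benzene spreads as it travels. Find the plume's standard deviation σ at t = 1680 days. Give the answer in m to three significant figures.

29.2 m

Dispersive spreading gives a Gaussian with σ² = 2Dt; advection only shifts the center.
σ = √(2 × 0.253 × 1680) = 29.2 m.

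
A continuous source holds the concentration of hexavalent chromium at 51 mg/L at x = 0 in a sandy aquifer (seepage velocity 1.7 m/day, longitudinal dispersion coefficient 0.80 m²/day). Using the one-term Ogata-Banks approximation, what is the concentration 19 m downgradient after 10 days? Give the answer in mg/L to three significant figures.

For a continuous step input, C/C₀ ≈ ½·erfc((x−vt)/(2√(Dt))).
vt = 1.7 × 10 = 17 m and 2√(Dt) = 2√(0.80 × 10) = 5.657 m.
Argument (x−vt)/(2√(Dt)) = (19 − 17)/5.657 = 0.3535; ½·erfc(0.3535) = 0.3086.
C = 51 × 0.3086 = 15.7 mg/L.

15.7 mg/L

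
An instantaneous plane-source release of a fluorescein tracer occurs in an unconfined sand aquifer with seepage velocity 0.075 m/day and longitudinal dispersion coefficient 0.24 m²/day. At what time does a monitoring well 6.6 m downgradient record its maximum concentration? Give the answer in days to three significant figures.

For the 1D instantaneous-source solution, setting ∂C/∂t = 0 at fixed x gives v²t² + 2Dt − x² = 0, so t = (√(D² + v²x²) − D)/v².
√(D² + v²x²) = √(0.24² + 0.075² × 6.6²) = 0.5501; v² = 0.005625.
t = (0.5501 − 0.24)/0.005625 = 55.1 days (vs. the pure-advection estimate x/v = 88.0 d).

55.1 days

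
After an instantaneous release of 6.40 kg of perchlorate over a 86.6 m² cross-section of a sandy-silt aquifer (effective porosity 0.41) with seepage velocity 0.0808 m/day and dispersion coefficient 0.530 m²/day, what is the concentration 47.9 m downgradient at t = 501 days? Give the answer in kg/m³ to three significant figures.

0.00296 kg/m³

For an instantaneous plane source, C(x,t) = M/(n_e·A·√(4πDt)) · exp(−(x−vt)²/(4Dt)), with n_e·A the pore (flow) area.
Plume center vt = 0.0808 × 501 = 40.4808 m, so the well at 47.9 m is 7.4192 m downgradient of the peak.
√(4πDt) = 57.76 m, giving peak height M/(n_e·A·√(4πDt)) = 6.40/(0.41 × 86.6 × 57.76) = 0.003121 kg/m³.
(x−vt)²/(4Dt) = (7.4192)²/(4 × 0.530 × 501) = 0.05183; exp(−0.05183) = 0.9495.
C = 0.003121 × 0.9495 = 0.00296 kg/m³.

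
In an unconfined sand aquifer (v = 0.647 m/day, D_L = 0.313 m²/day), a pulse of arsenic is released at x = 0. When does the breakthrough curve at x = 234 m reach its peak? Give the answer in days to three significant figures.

361 days

For the 1D instantaneous-source solution, setting ∂C/∂t = 0 at fixed x gives v²t² + 2Dt − x² = 0, so t = (√(D² + v²x²) − D)/v².
√(D² + v²x²) = √(0.313² + 0.647² × 234²) = 151.4; v² = 0.418609.
t = (151.4 − 0.313)/0.418609 = 361 days (vs. the pure-advection estimate x/v = 362 d).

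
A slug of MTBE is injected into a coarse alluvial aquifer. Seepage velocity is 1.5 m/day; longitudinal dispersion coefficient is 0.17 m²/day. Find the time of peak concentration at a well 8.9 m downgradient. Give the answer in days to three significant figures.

For the 1D instantaneous-source solution, setting ∂C/∂t = 0 at fixed x gives v²t² + 2Dt − x² = 0, so t = (√(D² + v²x²) − D)/v².
√(D² + v²x²) = √(0.17² + 1.5² × 8.9²) = 13.35; v² = 2.25.
t = (13.35 − 0.17)/2.25 = 5.86 days (vs. the pure-advection estimate x/v = 5.93 d).

5.86 days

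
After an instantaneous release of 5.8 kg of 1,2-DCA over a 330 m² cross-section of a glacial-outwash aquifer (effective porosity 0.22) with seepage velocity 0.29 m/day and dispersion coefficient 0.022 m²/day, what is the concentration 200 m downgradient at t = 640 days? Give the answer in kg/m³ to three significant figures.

For an instantaneous plane source, C(x,t) = M/(n_e·A·√(4πDt)) · exp(−(x−vt)²/(4Dt)), with n_e·A the pore (flow) area.
Plume center vt = 0.29 × 640 = 185.6 m, so the well at 200 m is 14.4 m downgradient of the peak.
√(4πDt) = 13.30 m, giving peak height M/(n_e·A·√(4πDt)) = 5.8/(0.22 × 330 × 13.30) = 0.006007 kg/m³.
(x−vt)²/(4Dt) = (14.4)²/(4 × 0.022 × 640) = 3.682; exp(−3.682) = 0.02517.
C = 0.006007 × 0.02517 = 0.000151 kg/m³.

0.000151 kg/m³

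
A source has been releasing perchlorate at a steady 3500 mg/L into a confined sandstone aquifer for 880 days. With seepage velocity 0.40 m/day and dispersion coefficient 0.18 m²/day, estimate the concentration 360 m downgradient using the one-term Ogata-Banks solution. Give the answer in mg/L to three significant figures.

For a continuous step input, C/C₀ ≈ ½·erfc((x−vt)/(2√(Dt))).
vt = 0.40 × 880 = 352 m and 2√(Dt) = 2√(0.18 × 880) = 25.17 m.
Argument (x−vt)/(2√(Dt)) = (360 − 352)/25.17 = 0.3178; ½·erfc(0.3178) = 0.3266.
C = 3500 × 0.3266 = 1140 mg/L.

1140 mg/L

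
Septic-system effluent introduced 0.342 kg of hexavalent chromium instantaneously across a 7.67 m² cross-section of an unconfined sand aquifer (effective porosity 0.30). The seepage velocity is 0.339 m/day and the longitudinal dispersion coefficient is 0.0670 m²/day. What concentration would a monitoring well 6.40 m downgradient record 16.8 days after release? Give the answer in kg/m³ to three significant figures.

For an instantaneous plane source, C(x,t) = M/(n_e·A·√(4πDt)) · exp(−(x−vt)²/(4Dt)), with n_e·A the pore (flow) area.
Plume center vt = 0.339 × 16.8 = 5.6952 m, so the well at 6.40 m is 0.7048 m downgradient of the peak.
√(4πDt) = 3.761 m, giving peak height M/(n_e·A·√(4πDt)) = 0.342/(0.30 × 7.67 × 3.761) = 0.03952 kg/m³.
(x−vt)²/(4Dt) = (0.7048)²/(4 × 0.0670 × 16.8) = 0.1103; exp(−0.1103) = 0.8956.
C = 0.03952 × 0.8956 = 0.0354 kg/m³.

0.0354 kg/m³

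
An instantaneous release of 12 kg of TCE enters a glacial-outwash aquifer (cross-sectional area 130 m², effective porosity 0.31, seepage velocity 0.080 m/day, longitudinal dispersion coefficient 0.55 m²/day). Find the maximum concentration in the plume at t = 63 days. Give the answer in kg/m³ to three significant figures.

The peak of an instantaneous 1D plume sits at x = vt; there the Gaussian factor is 1 and C_max = M/(n_e·A·√(4πDt)), where n_e·A is the pore area the mass is dissolved in.
√(4πDt) = √(4π × 0.55 × 63) = 20.87 m, so C_max = 12/(0.31 × 130 × 20.87) = 0.0143 kg/m³.

0.0143 kg/m³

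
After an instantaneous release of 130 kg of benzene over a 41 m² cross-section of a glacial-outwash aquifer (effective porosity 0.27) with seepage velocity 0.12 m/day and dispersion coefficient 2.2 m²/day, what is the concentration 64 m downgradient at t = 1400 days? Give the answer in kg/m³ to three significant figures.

For an instantaneous plane source, C(x,t) = M/(n_e·A·√(4πDt)) · exp(−(x−vt)²/(4Dt)), with n_e·A the pore (flow) area.
Plume center vt = 0.12 × 1400 = 168 m, so the well at 64 m is 104 m upgradient of the peak.
√(4πDt) = 196.7 m, giving peak height M/(n_e·A·√(4πDt)) = 130/(0.27 × 41 × 196.7) = 0.05970 kg/m³.
(x−vt)²/(4Dt) = (-104)²/(4 × 2.2 × 1400) = 0.8779; exp(−0.8779) = 0.4157.
C = 0.05970 × 0.4157 = 0.0248 kg/m³.

0.0248 kg/m³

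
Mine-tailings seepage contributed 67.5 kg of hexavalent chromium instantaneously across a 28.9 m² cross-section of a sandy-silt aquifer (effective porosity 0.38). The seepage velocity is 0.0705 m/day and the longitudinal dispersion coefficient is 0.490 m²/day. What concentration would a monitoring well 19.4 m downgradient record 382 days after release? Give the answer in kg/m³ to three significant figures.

0.117 kg/m³

For an instantaneous plane source, C(x,t) = M/(n_e·A·√(4πDt)) · exp(−(x−vt)²/(4Dt)), with n_e·A the pore (flow) area.
Plume center vt = 0.0705 × 382 = 26.931 m, so the well at 19.4 m is 7.531 m upgradient of the peak.
√(4πDt) = 48.50 m, giving peak height M/(n_e·A·√(4πDt)) = 67.5/(0.38 × 28.9 × 48.50) = 0.1267 kg/m³.
(x−vt)²/(4Dt) = (-7.531)²/(4 × 0.490 × 382) = 0.07575; exp(−0.07575) = 0.9270.
C = 0.1267 × 0.9270 = 0.117 kg/m³.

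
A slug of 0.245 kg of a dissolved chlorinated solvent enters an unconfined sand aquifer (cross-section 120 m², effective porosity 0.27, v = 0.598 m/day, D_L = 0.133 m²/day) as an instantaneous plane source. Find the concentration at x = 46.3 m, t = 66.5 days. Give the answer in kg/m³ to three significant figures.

0.000215 kg/m³

For an instantaneous plane source, C(x,t) = M/(n_e·A·√(4πDt)) · exp(−(x−vt)²/(4Dt)), with n_e·A the pore (flow) area.
Plume center vt = 0.598 × 66.5 = 39.767 m, so the well at 46.3 m is 6.533 m downgradient of the peak.
√(4πDt) = 10.54 m, giving peak height M/(n_e·A·√(4πDt)) = 0.245/(0.27 × 120 × 10.54) = 0.0007174 kg/m³.
(x−vt)²/(4Dt) = (6.533)²/(4 × 0.133 × 66.5) = 1.206; exp(−1.206) = 0.2994.
C = 0.0007174 × 0.2994 = 0.000215 kg/m³.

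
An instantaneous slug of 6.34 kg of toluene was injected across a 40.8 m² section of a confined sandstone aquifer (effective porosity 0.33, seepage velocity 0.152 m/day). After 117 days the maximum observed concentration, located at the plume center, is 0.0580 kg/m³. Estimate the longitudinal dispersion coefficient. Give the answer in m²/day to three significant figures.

At the plume center C_max = M/(n_e·A·√(4πDt)), so D = M²/(4πt·(n_e·A·C_max)²).
n_e·A·C_max = 0.33 × 40.8 × 0.0580 = 0.7809 kg/m.
D = 6.34²/(4π × 117 × 0.7809²) = 0.0448 m²/day.

0.0448 m²/day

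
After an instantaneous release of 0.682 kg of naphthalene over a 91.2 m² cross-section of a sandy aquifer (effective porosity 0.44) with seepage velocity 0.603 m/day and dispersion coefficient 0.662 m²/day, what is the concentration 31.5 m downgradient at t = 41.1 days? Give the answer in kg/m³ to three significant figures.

0.000607 kg/m³

For an instantaneous plane source, C(x,t) = M/(n_e·A·√(4πDt)) · exp(−(x−vt)²/(4Dt)), with n_e·A the pore (flow) area.
Plume center vt = 0.603 × 41.1 = 24.7833 m, so the well at 31.5 m is 6.7167 m downgradient of the peak.
√(4πDt) = 18.49 m, giving peak height M/(n_e·A·√(4πDt)) = 0.682/(0.44 × 91.2 × 18.49) = 0.0009192 kg/m³.
(x−vt)²/(4Dt) = (6.7167)²/(4 × 0.662 × 41.1) = 0.4145; exp(−0.4145) = 0.6607.
C = 0.0009192 × 0.6607 = 0.000607 kg/m³.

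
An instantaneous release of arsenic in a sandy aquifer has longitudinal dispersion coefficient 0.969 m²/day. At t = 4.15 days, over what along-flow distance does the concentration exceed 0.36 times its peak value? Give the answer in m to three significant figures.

8.11 m

The plume is Gaussian with σ = √(2Dt) = √(2 × 0.969 × 4.15) = 2.836 m.
C/C_peak = exp(−Δx²/(2σ²)) = 0.36 ⇒ Δx = σ·√(−2 ln 0.36) = 2.836 × 1.429 = 4.053 m.
Width = 2Δx = 8.11 m.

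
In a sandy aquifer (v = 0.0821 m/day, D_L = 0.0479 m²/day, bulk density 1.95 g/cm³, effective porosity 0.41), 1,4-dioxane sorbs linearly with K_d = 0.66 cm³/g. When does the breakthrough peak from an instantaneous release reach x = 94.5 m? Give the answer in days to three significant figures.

Retardation factor R = 1 + ρ_b·K_d/n = 1 + 1.95 × 0.66/0.41 = 4.139.
Sorption retards both mechanisms: v_R = v/R = 0.01984 m/day, D_R = D/R = 0.01157 m²/day.
Peak time from v_R²t² + 2D_R t − x² = 0: t = (√(D_R² + v_R²x²) − D_R)/v_R².
√(D_R² + v_R²x²) = √(0.01157² + 0.01984² × 94.5²) = 1.875; v_R² = 0.0003936.
t = (1.875 − 0.01157)/0.0003936 = 4730 days.

4730 days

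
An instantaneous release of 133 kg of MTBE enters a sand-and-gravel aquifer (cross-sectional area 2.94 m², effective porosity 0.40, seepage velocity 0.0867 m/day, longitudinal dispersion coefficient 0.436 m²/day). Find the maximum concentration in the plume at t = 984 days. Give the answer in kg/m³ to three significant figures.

1.54 kg/m³

The peak of an instantaneous 1D plume sits at x = vt; there the Gaussian factor is 1 and C_max = M/(n_e·A·√(4πDt)), where n_e·A is the pore area the mass is dissolved in.
√(4πDt) = √(4π × 0.436 × 984) = 73.43 m, so C_max = 133/(0.40 × 2.94 × 73.43) = 1.54 kg/m³.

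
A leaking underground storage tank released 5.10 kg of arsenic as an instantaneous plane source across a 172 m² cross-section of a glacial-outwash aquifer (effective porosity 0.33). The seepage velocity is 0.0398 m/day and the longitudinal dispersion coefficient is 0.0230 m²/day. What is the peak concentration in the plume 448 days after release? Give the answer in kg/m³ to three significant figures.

The peak of an instantaneous 1D plume sits at x = vt; there the Gaussian factor is 1 and C_max = M/(n_e·A·√(4πDt)), where n_e·A is the pore area the mass is dissolved in.
√(4πDt) = √(4π × 0.0230 × 448) = 11.38 m, so C_max = 5.10/(0.33 × 172 × 11.38) = 0.00790 kg/m³.

0.00790 kg/m³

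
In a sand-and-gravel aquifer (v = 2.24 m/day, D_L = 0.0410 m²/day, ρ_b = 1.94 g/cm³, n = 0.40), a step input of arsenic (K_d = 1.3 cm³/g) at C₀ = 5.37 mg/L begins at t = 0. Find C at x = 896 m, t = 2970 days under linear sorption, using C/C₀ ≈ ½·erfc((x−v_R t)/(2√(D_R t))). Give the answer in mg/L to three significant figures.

Retardation factor R = 1 + ρ_b·K_d/n = 1 + 1.94 × 1.3/0.40 = 7.305.
Sorption retards both mechanisms: v_R = v/R = 0.3066 m/day, D_R = D/R = 0.005613 m²/day.
v_R·t = 0.3066 × 2970 = 910.602 m; 2√(D_R t) = 8.166 m; argument = (896 − 910.602)/8.166 = -1.788.
C = C₀ × ½·erfc(-1.788) = 5.37 × 0.9943 = 5.34 mg/L.

5.34 mg/L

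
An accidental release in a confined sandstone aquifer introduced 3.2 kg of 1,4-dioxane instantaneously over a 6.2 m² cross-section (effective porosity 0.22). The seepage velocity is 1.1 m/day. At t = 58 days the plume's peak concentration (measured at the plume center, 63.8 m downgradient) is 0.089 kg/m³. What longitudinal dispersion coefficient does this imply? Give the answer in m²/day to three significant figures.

At the plume center C_max = M/(n_e·A·√(4πDt)), so D = M²/(4πt·(n_e·A·C_max)²).
n_e·A·C_max = 0.22 × 6.2 × 0.089 = 0.1214 kg/m.
D = 3.2²/(4π × 58 × 0.1214²) = 0.953 m²/day.

0.953 m²/day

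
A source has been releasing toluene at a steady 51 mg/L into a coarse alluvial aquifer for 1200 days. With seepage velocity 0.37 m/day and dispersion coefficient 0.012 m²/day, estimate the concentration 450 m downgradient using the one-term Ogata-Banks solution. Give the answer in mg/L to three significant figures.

6.72 mg/L

For a continuous step input, C/C₀ ≈ ½·erfc((x−vt)/(2√(Dt))).
vt = 0.37 × 1200 = 444 m and 2√(Dt) = 2√(0.012 × 1200) = 7.589 m.
Argument (x−vt)/(2√(Dt)) = (450 − 444)/7.589 = 0.7906; ½·erfc(0.7906) = 0.1318.
C = 51 × 0.1318 = 6.72 mg/L.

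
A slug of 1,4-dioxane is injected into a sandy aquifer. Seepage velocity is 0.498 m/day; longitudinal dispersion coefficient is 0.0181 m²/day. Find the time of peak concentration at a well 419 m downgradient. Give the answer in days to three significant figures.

For the 1D instantaneous-source solution, setting ∂C/∂t = 0 at fixed x gives v²t² + 2Dt − x² = 0, so t = (√(D² + v²x²) − D)/v².
√(D² + v²x²) = √(0.0181² + 0.498² × 419²) = 208.7; v² = 0.248004.
t = (208.7 − 0.0181)/0.248004 = 841 days (vs. the pure-advection estimate x/v = 841 d).

841 days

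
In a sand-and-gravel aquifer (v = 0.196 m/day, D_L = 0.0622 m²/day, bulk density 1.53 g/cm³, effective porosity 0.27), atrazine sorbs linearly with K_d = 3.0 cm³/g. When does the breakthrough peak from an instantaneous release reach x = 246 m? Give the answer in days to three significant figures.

Retardation factor R = 1 + ρ_b·K_d/n = 1 + 1.53 × 3.0/0.27 = 18.00.
Sorption retards both mechanisms: v_R = v/R = 0.01089 m/day, D_R = D/R = 0.003456 m²/day.
Peak time from v_R²t² + 2D_R t − x² = 0: t = (√(D_R² + v_R²x²) − D_R)/v_R².
√(D_R² + v_R²x²) = √(0.003456² + 0.01089² × 246²) = 2.679; v_R² = 0.0001186.
t = (2.679 − 0.003456)/0.0001186 = 22600 days.

22600 days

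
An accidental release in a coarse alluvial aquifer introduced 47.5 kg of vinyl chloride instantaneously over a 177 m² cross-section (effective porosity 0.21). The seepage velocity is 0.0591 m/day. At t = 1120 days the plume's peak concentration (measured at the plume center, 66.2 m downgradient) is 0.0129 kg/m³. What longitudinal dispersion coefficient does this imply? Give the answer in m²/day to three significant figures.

0.697 m²/day

At the plume center C_max = M/(n_e·A·√(4πDt)), so D = M²/(4πt·(n_e·A·C_max)²).
n_e·A·C_max = 0.21 × 177 × 0.0129 = 0.4795 kg/m.
D = 47.5²/(4π × 1120 × 0.4795²) = 0.697 m²/day.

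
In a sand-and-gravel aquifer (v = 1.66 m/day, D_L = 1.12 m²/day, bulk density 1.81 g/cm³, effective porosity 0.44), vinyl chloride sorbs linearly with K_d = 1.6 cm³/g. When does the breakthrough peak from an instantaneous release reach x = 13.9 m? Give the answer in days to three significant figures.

Retardation factor R = 1 + ρ_b·K_d/n = 1 + 1.81 × 1.6/0.44 = 7.582.
Sorption retards both mechanisms: v_R = v/R = 0.2189 m/day, D_R = D/R = 0.1477 m²/day.
Peak time from v_R²t² + 2D_R t − x² = 0: t = (√(D_R² + v_R²x²) − D_R)/v_R².
√(D_R² + v_R²x²) = √(0.1477² + 0.2189² × 13.9²) = 3.046; v_R² = 0.04792.
t = (3.046 − 0.1477)/0.04792 = 60.5 days.

60.5 days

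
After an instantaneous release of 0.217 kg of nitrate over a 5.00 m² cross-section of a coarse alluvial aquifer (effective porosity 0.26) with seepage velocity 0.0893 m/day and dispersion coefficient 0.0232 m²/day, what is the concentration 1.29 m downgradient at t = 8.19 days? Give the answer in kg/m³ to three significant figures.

0.0716 kg/m³

For an instantaneous plane source, C(x,t) = M/(n_e·A·√(4πDt)) · exp(−(x−vt)²/(4Dt)), with n_e·A the pore (flow) area.
Plume center vt = 0.0893 × 8.19 = 0.731367 m, so the well at 1.29 m is 0.558633 m downgradient of the peak.
√(4πDt) = 1.545 m, giving peak height M/(n_e·A·√(4πDt)) = 0.217/(0.26 × 5.00 × 1.545) = 0.1080 kg/m³.
(x−vt)²/(4Dt) = (0.558633)²/(4 × 0.0232 × 8.19) = 0.4106; exp(−0.4106) = 0.6633.
C = 0.1080 × 0.6633 = 0.0716 kg/m³.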